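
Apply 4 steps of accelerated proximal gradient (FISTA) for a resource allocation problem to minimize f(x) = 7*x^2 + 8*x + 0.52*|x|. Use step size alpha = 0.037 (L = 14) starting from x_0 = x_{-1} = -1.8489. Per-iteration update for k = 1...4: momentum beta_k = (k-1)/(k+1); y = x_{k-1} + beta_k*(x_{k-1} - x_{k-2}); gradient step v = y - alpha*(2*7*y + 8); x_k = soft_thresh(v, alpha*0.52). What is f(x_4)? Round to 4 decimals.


FISTA on f(x) = 7*x^2 + 8*x + 0.52*|x|
L = 14, alpha = 0.037
Iteration 1: beta = 0.0, y = -1.8489 + 0.0*(-1.8489 + 1.8489) = -1.8489
  grad(y) = -17.8846, v = y - alpha*grad = -1.1872
  prox(v) = soft_thresh(-1.1872, 0.0192) = -1.1679
Iteration 2: beta = 0.3333, y = -1.1679 + 0.3333*(-1.1679 + 1.8489) = -0.9409
  grad(y) = -5.1732, v = y - alpha*grad = -0.7495
  prox(v) = soft_thresh(-0.7495, 0.0192) = -0.7303
Iteration 3: beta = 0.5, y = -0.7303 + 0.5*(-0.7303 + 1.1679) = -0.5115
  grad(y) = 0.8394, v = y - alpha*grad = -0.5425
  prox(v) = soft_thresh(-0.5425, 0.0192) = -0.5233
Iteration 4: beta = 0.6, y = -0.5233 + 0.6*(-0.5233 + 0.7303) = -0.3991
  grad(y) = 2.4127, v = y - alpha*grad = -0.4884
  prox(v) = soft_thresh(-0.4884, 0.0192) = -0.4691
f(x_4) = 7*(-0.4691)^2 + 8*(-0.4691) + 0.52*|-0.4691| = -1.9685


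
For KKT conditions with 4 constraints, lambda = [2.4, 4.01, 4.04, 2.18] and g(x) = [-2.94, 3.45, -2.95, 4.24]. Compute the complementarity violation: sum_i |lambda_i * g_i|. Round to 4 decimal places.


KKT complementary slackness check:
lambda_1 * g_1 = 2.4 * -2.94 = -7.056
lambda_2 * g_2 = 4.01 * 3.45 = 13.8345
lambda_3 * g_3 = 4.04 * -2.95 = -11.918
lambda_4 * g_4 = 2.18 * 4.24 = 9.2432
Total violation = 7.056 + 13.8345 + 11.918 + 9.2432 = 42.0517


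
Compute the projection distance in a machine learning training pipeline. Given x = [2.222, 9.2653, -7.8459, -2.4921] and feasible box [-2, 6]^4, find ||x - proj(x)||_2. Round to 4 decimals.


Project each component onto [-2, 6].
clip(2.222) = 2.222, clip(9.2653) = 6.0, clip(-7.8459) = -2.0, clip(-2.4921) = -2.0
Projection = [2.222, 6.0, -2.0, -2.0]
Squared diffs: [0.0, 10.6622, 34.1745, 0.2422]
Distance = sqrt(45.0789) = 6.7141


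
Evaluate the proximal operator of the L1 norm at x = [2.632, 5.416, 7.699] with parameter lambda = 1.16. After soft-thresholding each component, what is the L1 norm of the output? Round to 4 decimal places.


Soft-thresholding with lambda = 1.16:
prox(2.632) = sign(2.632)*max(|2.632| - 1.16, 0) = 1.472
prox(5.416) = sign(5.416)*max(|5.416| - 1.16, 0) = 4.256
prox(7.699) = sign(7.699)*max(|7.699| - 1.16, 0) = 6.539
prox(x) = [1.472, 4.256, 6.539]
||prox(x)||_1 = 1.472 + 4.256 + 6.539 = 12.267


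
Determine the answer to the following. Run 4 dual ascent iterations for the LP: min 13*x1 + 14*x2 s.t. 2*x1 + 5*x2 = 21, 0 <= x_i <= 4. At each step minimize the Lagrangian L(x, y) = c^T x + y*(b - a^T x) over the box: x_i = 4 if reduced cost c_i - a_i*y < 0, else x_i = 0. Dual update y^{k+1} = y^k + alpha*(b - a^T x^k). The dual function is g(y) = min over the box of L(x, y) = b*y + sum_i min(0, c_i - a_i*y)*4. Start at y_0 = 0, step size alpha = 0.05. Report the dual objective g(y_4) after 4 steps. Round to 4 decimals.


Dual ascent for LP: min 13*x1 + 14*x2, 2*x1 + 5*x2 = 21, 0 <= x_i <= 4
Step 1: y^k = 0.0, reduced costs: (13.0, 14.0)
  x^k = (0.0, 0.0), subgradient = b - a^T x = 21.0
  y^{k+1} = 0.0 + 0.05*21.0 = 1.05
Step 2: y^k = 1.05, reduced costs: (10.9, 8.75)
  x^k = (0.0, 0.0), subgradient = b - a^T x = 21.0
  y^{k+1} = 1.05 + 0.05*21.0 = 2.1
Step 3: y^k = 2.1, reduced costs: (8.8, 3.5)
  x^k = (0.0, 0.0), subgradient = b - a^T x = 21.0
  y^{k+1} = 2.1 + 0.05*21.0 = 3.15
Step 4: y^k = 3.15, reduced costs: (6.7, -1.75)
  x^k = (0.0, 4.0), subgradient = b - a^T x = 1.0
  y^{k+1} = 3.15 + 0.05*1.0 = 3.2
Dual objective at y_4 = 3.2: reduced costs (6.6, -2.0), box minimizer x = (0.0, 4.0)
g(y_4) = b*y + (c1 - a1*y)*x1 + (c2 - a2*y)*x2 = 21*3.2 + 6.6*0.0 + (-2.0)*4.0 = 67.2 + 0.0 - 8.0 = 59.2


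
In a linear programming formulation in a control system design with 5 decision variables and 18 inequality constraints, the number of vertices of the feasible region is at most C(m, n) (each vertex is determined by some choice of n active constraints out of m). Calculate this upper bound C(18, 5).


Each vertex corresponds to some choice of n active constraints out of m, so the number of vertices is at most C(m, n) = m! / (n!(m-n)!).
m = 18, n = 5
Numerator: 18 * 17 * 16 * 15 * 14
Denominator: 5! = 120
C(18, 5) = 8568


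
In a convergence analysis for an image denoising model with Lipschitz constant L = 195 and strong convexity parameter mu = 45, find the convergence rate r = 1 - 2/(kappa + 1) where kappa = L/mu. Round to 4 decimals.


Step 1: Compute the condition number.
kappa = L/mu = 195/45 = 4.3333
Step 2: Compute the convergence rate.
r = 1 - 2/(kappa + 1) = 1 - 2*mu/(L + mu) = (L - mu)/(L + mu) = 150/240 = 0.625


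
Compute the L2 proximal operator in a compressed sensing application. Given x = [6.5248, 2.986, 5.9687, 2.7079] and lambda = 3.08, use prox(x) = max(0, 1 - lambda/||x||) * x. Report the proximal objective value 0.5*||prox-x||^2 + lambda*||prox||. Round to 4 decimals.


Step 1: Compute ||x||.
||x|| = 9.7184
Step 2: Compute scaling factor.
scale = max(0, 1 - 3.08/9.7184) = 0.6831
Step 3: prox(x) = [4.4569, 2.0397, 4.0771, 1.8497]
||prox(x)|| = 6.6384
Step 4: Proximal objective.
0.5*||prox-x||^2 = 4.7432
lambda*||prox|| = 20.4463
Total = 25.1895


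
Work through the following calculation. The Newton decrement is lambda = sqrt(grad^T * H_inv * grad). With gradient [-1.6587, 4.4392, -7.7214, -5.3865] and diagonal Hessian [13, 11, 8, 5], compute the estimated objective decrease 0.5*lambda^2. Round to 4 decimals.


Step 1: H is diagonal, so H^(-1) * g = [-0.1276, 0.4036, -0.9652, -1.0773].
Step 2: g^T H^(-1) g = sum_i g_i^2 / H_ii
  = (-1.6587)^2/13 + (4.4392)^2/11 + (-7.7214)^2/8 + (-5.3865)^2/5
  = 0.2116 + 1.7915 + 7.4525 + 5.8029 = 15.2585
Step 3: Objective decrease = 0.5 * g^T H^(-1) g = 7.6293


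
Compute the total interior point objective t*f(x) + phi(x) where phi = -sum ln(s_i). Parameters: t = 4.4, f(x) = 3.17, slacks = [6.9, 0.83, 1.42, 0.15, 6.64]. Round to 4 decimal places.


Step 1: Compute log-barrier.
ln values: [1.9315, -0.1863, 0.3507, -1.8971, 1.8931]
phi = -(1.9315 - 0.1863 + 0.3507 - 1.8971 + 1.8931) = -2.0918
Step 2: Compute augmented objective.
t*f(x) = 4.4*3.17 = 13.948
Total = 13.948 - 2.0918 = 11.8562


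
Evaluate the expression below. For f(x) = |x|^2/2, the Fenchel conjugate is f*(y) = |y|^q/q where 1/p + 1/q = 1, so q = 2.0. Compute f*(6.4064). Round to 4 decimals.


The conjugate exponent q satisfies 1/p + 1/q = 1.
p = 2, so q = 2/(2 - 1) = 2.0
|y|^q = 6.4064^2.0 = 41.042
f*(6.4064) = 41.042 / 2.0 = 20.521


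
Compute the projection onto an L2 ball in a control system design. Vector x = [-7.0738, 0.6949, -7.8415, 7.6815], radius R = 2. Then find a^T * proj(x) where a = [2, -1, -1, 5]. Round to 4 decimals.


Step 1: Compute ||x|| (intermediates to 6 decimals).
||x|| = sqrt((-7.0738)^2 + 0.6949^2 + (-7.8415)^2 + 7.6815^2) = 13.077312
Step 2: Project.
Since ||x|| > R, scale = R/||x|| = 2/13.077312 = 0.152937, proj(x) = scale * x
proj(x) = [-1.081846, 0.106276, -1.199255, 1.174786]
Step 3: Dot product.
a^T * proj(x) = 2*(-1.081846) - 1*0.106276 - 1*(-1.199255) + 5*1.174786 = 4.8032


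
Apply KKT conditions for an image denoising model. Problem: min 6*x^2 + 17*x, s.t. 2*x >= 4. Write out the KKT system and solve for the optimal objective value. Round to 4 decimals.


Step 1: Try lambda = 0 (constraint inactive).
x_unc = -17/(2*6) = -1.4167
Check: 2*-1.4167 = -2.8334 < 4 -- violated!
Step 2: Constraint must be active: 2*x = 4
x* = 4/2 = 2.0
lambda = (2*6*2.0 + 17)/2 = 20.5
Step 3: Compute optimal value.
f(x*) = 6*2.0^2 + 17*2.0 = 58.0


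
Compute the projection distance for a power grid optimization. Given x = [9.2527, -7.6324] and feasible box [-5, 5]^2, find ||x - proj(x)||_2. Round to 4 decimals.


Project each component onto [-5, 5].
clip(9.2527) = 5.0, clip(-7.6324) = -5.0
Projection = [5.0, -5.0]
Squared diffs: [18.0855, 6.9295]
Distance = sqrt(25.015) = 5.0015


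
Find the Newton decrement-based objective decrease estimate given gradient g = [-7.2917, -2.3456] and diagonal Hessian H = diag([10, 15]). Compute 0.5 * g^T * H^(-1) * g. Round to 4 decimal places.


Step 1: H is diagonal, so H^(-1) * g = [-0.7292, -0.1564].
Step 2: g^T H^(-1) g = sum_i g_i^2 / H_ii
  = (-7.2917)^2/10 + (-2.3456)^2/15
  = 5.3169 + 0.3668 = 5.6837
Step 3: Objective decrease = 0.5 * g^T H^(-1) g = 2.8418


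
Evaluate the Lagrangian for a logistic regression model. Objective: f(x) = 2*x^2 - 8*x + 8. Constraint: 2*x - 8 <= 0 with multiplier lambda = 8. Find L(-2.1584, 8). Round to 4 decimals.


Step 1: Evaluate f(x).
f(-2.1584) = 2*(-2.1584)^2 - 8*(-2.1584) + 8 = 34.5846
Step 2: Evaluate g(x).
g(-2.1584) = 2*-2.1584 - 8 = -12.3168
Step 3: Compute Lagrangian.
L = 34.5846 + 8*-12.3168 = -63.9498


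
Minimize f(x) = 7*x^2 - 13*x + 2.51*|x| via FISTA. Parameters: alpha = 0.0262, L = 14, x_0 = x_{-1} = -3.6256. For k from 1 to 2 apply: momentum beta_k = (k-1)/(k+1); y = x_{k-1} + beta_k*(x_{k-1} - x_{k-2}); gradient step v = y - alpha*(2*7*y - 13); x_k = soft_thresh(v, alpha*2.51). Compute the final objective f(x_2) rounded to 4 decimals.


FISTA on f(x) = 7*x^2 - 13*x + 2.51*|x|
L = 14, alpha = 0.0262
Iteration 1: beta = 0.0, y = -3.6256 + 0.0*(-3.6256 + 3.6256) = -3.6256
  grad(y) = -63.7584, v = y - alpha*grad = -1.9551
  prox(v) = soft_thresh(-1.9551, 0.0658) = -1.8894
Iteration 2: beta = 0.3333, y = -1.8894 + 0.3333*(-1.8894 + 3.6256) = -1.3106
  grad(y) = -31.3487, v = y - alpha*grad = -0.4893
  prox(v) = soft_thresh(-0.4893, 0.0658) = -0.4235
f(x_2) = 7*(-0.4235)^2 - 13*(-0.4235) + 2.51*|-0.4235| = 7.8245


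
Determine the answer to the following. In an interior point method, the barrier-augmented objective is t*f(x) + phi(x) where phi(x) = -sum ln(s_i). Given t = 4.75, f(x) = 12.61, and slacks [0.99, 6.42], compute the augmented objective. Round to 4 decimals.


Step 1: Compute log-barrier.
ln values: [-0.0101, 1.8594]
phi = -(-0.0101 + 1.8594) = -1.8494
Step 2: Compute augmented objective.
t*f(x) = 4.75*12.61 = 59.8975
Total = 59.8975 - 1.8494 = 58.0481


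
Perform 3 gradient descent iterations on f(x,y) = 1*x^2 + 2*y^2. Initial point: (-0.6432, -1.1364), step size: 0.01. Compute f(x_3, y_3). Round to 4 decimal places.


Gradient descent on f(x,y) = 1*x^2 + 2*y^2.
Starting point: (-0.6432, -1.1364), alpha = 0.01
Step 1: grad_x = 2*1*-0.6432 = -1.2864, grad_y = 2*2*-1.1364 = -4.5456
  x_1 = -0.6432 - 0.01*-1.2864 = -0.6303
  y_1 = -1.1364 - 0.01*-4.5456 = -1.0909
Step 2: grad_x = 2*1*-0.6303 = -1.2607, grad_y = 2*2*-1.0909 = -4.3638
  x_2 = -0.6303 - 0.01*-1.2607 = -0.6177
  y_2 = -1.0909 - 0.01*-4.3638 = -1.0473
Step 3: grad_x = 2*1*-0.6177 = -1.2355, grad_y = 2*2*-1.0473 = -4.1892
  x_3 = -0.6177 - 0.01*-1.2355 = -0.6054
  y_3 = -1.0473 - 0.01*-4.1892 = -1.0054
f(-0.6054, -1.0054) = 1*(-0.6054)^2 + 2*(-1.0054)^2 = 2.3882


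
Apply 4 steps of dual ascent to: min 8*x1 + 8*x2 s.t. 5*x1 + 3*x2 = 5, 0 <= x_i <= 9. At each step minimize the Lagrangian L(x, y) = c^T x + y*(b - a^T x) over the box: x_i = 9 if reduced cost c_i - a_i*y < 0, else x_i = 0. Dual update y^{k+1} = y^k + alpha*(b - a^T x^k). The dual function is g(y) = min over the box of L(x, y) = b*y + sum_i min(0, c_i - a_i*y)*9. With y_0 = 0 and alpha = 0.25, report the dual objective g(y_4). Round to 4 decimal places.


Dual ascent for LP: min 8*x1 + 8*x2, 5*x1 + 3*x2 = 5, 0 <= x_i <= 9
Step 1: y^k = 0.0, reduced costs: (8.0, 8.0)
  x^k = (0.0, 0.0), subgradient = b - a^T x = 5.0
  y^{k+1} = 0.0 + 0.25*5.0 = 1.25
Step 2: y^k = 1.25, reduced costs: (1.75, 4.25)
  x^k = (0.0, 0.0), subgradient = b - a^T x = 5.0
  y^{k+1} = 1.25 + 0.25*5.0 = 2.5
Step 3: y^k = 2.5, reduced costs: (-4.5, 0.5)
  x^k = (9.0, 0.0), subgradient = b - a^T x = -40.0
  y^{k+1} = 2.5 + 0.25*-40.0 = -7.5
Step 4: y^k = -7.5, reduced costs: (45.5, 30.5)
  x^k = (0.0, 0.0), subgradient = b - a^T x = 5.0
  y^{k+1} = -7.5 + 0.25*5.0 = -6.25
Dual objective at y_4 = -6.25: reduced costs (39.25, 26.75), box minimizer x = (0.0, 0.0)
g(y_4) = b*y + (c1 - a1*y)*x1 + (c2 - a2*y)*x2 = 5*(-6.25) + 39.25*0.0 + 26.75*0.0 = -31.25 + 0.0 + 0.0 = -31.25


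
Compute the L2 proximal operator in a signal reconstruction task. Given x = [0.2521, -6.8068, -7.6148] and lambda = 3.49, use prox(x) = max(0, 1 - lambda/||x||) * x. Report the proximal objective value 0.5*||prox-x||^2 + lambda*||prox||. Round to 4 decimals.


Step 1: Compute ||x||.
||x|| = 10.2167
Step 2: Compute scaling factor.
scale = max(0, 1 - 3.49/10.2167) = 0.6584
Step 3: prox(x) = [0.166, -4.4816, -5.0136]
||prox(x)|| = 6.7267
Step 4: Proximal objective.
0.5*||prox-x||^2 = 6.0901
lambda*||prox|| = 23.4762
Total = 29.5663


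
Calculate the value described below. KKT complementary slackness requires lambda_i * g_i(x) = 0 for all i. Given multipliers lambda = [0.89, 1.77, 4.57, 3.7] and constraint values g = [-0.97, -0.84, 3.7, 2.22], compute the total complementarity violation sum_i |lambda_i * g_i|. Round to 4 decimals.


KKT complementary slackness check:
lambda_1 * g_1 = 0.89 * -0.97 = -0.8633
lambda_2 * g_2 = 1.77 * -0.84 = -1.4868
lambda_3 * g_3 = 4.57 * 3.7 = 16.909
lambda_4 * g_4 = 3.7 * 2.22 = 8.214
Total violation = 0.8633 + 1.4868 + 16.909 + 8.214 = 27.4731


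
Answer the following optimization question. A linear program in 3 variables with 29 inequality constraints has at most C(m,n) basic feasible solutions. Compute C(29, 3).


Each vertex corresponds to some choice of n active constraints out of m, so the number of vertices is at most C(m, n) = m! / (n!(m-n)!).
m = 29, n = 3
Numerator: 29 * 28 * 27
Denominator: 3! = 6
C(29, 3) = 3654


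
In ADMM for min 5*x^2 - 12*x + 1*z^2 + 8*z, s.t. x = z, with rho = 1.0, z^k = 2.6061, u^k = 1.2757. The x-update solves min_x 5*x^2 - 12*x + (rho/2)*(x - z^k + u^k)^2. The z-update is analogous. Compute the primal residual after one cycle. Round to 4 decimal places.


ADMM iteration with rho = 1.0, z^k = 2.6061, u^k = 1.2757
Step 1: x-update.
Minimize 5*x^2 - 12*x + (1.0/2)*(x - 2.6061 + 1.2757)^2
FOC: (2*5 + 1.0)*x = 12 + 1.0*(2.6061 - 1.2757)
x^{k+1} = 1.2119
Step 2: z-update.
Minimize 1*z^2 + 8*z + (1.0/2)*(1.2119 - z + 1.2757)^2
FOC: (2*1 + 1.0)*z = -8 + 1.0*(1.2119 + 1.2757)
z^{k+1} = -1.8375
Step 3: u-update.
u^{k+1} = 1.2757 + 1.2119 + 1.8375 = 4.325
Step 4: Primal residual = |1.2119 + 1.8375| = 3.0493


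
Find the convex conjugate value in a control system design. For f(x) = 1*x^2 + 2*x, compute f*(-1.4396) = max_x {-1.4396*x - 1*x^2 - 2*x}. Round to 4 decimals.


f*(y) = sup_x {y*x - a*x^2 - b*x} = sup_x {(y-b)*x - a*x^2}
FOC: (y - b) - 2a*x = 0 => x* = (y - b)/(2a)
x* = (-1.4396 - 2)/(2*1) = -1.7198
f*(-1.4396) = (y-b)^2/(4a) = (-1.4396 - 2)^2/(4*1)
= 11.8308/4 = 2.9577


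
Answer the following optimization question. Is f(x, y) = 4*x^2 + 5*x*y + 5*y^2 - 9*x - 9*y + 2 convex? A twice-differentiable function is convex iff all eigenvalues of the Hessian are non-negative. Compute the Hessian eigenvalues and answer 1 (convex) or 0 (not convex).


The Hessian of f(x,y) = 4*x^2 + 5*x*y + 5*y^2 - 9*x - 9*y + 2 is:
H = [[8, 5], [5, 10]]
Trace = 8 + 10 = 18
Determinant = 8*10 - (5)^2 = 55
Discriminant = (18)^2 - 4*55 = 104.0
Eigenvalues: lambda_1 = 3.901, lambda_2 = 14.099
The function is convex.

1


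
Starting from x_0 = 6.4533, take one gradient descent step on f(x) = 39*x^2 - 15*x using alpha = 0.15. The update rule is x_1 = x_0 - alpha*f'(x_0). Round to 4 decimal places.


We compute the gradient at x_0 and apply the update.
f'(x) = 78*x - 15
f'(6.4533) = 78*6.4533 - 15 = 488.3574
x_1 = 6.4533 - 0.15*488.3574 = -66.8003


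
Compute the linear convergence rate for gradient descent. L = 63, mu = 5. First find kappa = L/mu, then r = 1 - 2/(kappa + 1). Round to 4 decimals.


Step 1: Compute the condition number.
kappa = L/mu = 63/5 = 12.6
Step 2: Compute the convergence rate.
r = 1 - 2/(kappa + 1) = 1 - 2*mu/(L + mu) = (L - mu)/(L + mu) = 58/68 = 0.8529


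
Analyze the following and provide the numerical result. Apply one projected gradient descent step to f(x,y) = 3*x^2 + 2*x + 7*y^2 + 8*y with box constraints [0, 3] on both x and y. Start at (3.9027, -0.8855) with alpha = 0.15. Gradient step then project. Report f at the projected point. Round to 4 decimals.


Step 1: Compute gradient at (3.9027, -0.8855).
grad_x = 2*3*3.9027 + 2 = 25.4162
grad_y = 2*7*-0.8855 + 8 = -4.397
Step 2: Gradient step.
x_raw = 3.9027 - 0.15*25.4162 = 0.0903
y_raw = -0.8855 - 0.15*-4.397 = -0.226
Step 3: Project onto [0, 3].
x_proj = clip(0.0903) = 0.0903
y_proj = clip(-0.226) = 0.0
Step 4: Evaluate f.
f(0.0903, 0.0) = 0.205


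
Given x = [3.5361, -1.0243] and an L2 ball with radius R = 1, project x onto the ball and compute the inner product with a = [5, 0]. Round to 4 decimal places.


Step 1: Compute ||x|| (intermediates to 6 decimals).
||x|| = sqrt(3.5361^2 + (-1.0243)^2) = 3.681466
Step 2: Project.
Since ||x|| > R, scale = R/||x|| = 1/3.681466 = 0.271631, proj(x) = scale * x
proj(x) = [0.960514, -0.278232]
Step 3: Dot product.
a^T * proj(x) = 5*0.960514 + 0*(-0.278232) = 4.8026


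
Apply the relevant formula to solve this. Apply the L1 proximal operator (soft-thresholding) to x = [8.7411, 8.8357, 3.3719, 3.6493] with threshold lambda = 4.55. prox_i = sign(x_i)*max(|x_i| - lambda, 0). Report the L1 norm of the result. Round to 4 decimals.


Soft-thresholding with lambda = 4.55:
prox(8.7411) = sign(8.7411)*max(|8.7411| - 4.55, 0) = 4.1911
prox(8.8357) = sign(8.8357)*max(|8.8357| - 4.55, 0) = 4.2857
prox(3.3719) = sign(3.3719)*max(|3.3719| - 4.55, 0) = 0.0
prox(3.6493) = sign(3.6493)*max(|3.6493| - 4.55, 0) = 0.0
prox(x) = [4.1911, 4.2857, 0.0, 0.0]
||prox(x)||_1 = 4.1911 + 4.2857 + 0.0 + 0.0 = 8.4768


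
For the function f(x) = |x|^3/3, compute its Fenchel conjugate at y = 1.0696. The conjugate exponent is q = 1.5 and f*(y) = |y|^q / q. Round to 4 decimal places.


The conjugate exponent q satisfies 1/p + 1/q = 1.
p = 3, so q = 3/(3 - 1) = 1.5
|y|^q = 1.0696^1.5 = 1.1062
f*(1.0696) = 1.1062 / 1.5 = 0.7375


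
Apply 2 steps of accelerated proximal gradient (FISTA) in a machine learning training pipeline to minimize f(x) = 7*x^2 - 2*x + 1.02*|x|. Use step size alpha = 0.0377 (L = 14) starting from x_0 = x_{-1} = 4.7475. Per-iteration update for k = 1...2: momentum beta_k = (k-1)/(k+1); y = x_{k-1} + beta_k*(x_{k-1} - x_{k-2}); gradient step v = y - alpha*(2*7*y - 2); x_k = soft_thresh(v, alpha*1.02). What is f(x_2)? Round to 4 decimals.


FISTA on f(x) = 7*x^2 - 2*x + 1.02*|x|
L = 14, alpha = 0.0377
Iteration 1: beta = 0.0, y = 4.7475 + 0.0*(4.7475 - 4.7475) = 4.7475
  grad(y) = 64.465, v = y - alpha*grad = 2.3172
  prox(v) = soft_thresh(2.3172, 0.0385) = 2.2787
Iteration 2: beta = 0.3333, y = 2.2787 + 0.3333*(2.2787 - 4.7475) = 1.4558
  grad(y) = 18.381, v = y - alpha*grad = 0.7628
  prox(v) = soft_thresh(0.7628, 0.0385) = 0.7244
f(x_2) = 7*0.7244^2 - 2*0.7244 + 1.02*|0.7244| = 2.9631


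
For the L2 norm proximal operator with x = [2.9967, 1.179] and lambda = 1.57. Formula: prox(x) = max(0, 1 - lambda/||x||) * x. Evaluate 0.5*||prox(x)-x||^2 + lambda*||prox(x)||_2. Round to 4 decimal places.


Step 1: Compute ||x||.
||x|| = 3.2203
Step 2: Compute scaling factor.
scale = max(0, 1 - 1.57/3.2203) = 0.5125
Step 3: prox(x) = [1.5357, 0.6042]
||prox(x)|| = 1.6503
Step 4: Proximal objective.
0.5*||prox-x||^2 = 1.2325
lambda*||prox|| = 2.591
Total = 3.8234


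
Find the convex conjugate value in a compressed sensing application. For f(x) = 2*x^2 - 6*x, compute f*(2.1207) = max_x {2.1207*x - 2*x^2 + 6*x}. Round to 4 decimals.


f*(y) = sup_x {y*x - a*x^2 - b*x} = sup_x {(y-b)*x - a*x^2}
FOC: (y - b) - 2a*x = 0 => x* = (y - b)/(2a)
x* = (2.1207 + 6)/(2*2) = 2.0302
f*(2.1207) = (y-b)^2/(4a) = (2.1207 + 6)^2/(4*2)
= 65.9458/8 = 8.2432


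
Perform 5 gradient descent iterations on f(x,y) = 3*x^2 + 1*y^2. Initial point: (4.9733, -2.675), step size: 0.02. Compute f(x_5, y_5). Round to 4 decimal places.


Gradient descent on f(x,y) = 3*x^2 + 1*y^2.
Starting point: (4.9733, -2.675), alpha = 0.02
Step 1: grad_x = 2*3*4.9733 = 29.8398, grad_y = 2*1*-2.675 = -5.35
  x_1 = 4.9733 - 0.02*29.8398 = 4.3765
  y_1 = -2.675 - 0.02*-5.35 = -2.568
Step 2: grad_x = 2*3*4.3765 = 26.259, grad_y = 2*1*-2.568 = -5.136
  x_2 = 4.3765 - 0.02*26.259 = 3.8513
  y_2 = -2.568 - 0.02*-5.136 = -2.4653
Step 3: grad_x = 2*3*3.8513 = 23.1079, grad_y = 2*1*-2.4653 = -4.9306
  x_3 = 3.8513 - 0.02*23.1079 = 3.3892
  y_3 = -2.4653 - 0.02*-4.9306 = -2.3667
Step 4: grad_x = 2*3*3.3892 = 20.335, grad_y = 2*1*-2.3667 = -4.7333
  x_4 = 3.3892 - 0.02*20.335 = 2.9825
  y_4 = -2.3667 - 0.02*-4.7333 = -2.272
Step 5: grad_x = 2*3*2.9825 = 17.8948, grad_y = 2*1*-2.272 = -4.544
  x_5 = 2.9825 - 0.02*17.8948 = 2.6246
  y_5 = -2.272 - 0.02*-4.544 = -2.1811
f(2.6246, -2.1811) = 3*2.6246^2 + 1*(-2.1811)^2 = 25.4224


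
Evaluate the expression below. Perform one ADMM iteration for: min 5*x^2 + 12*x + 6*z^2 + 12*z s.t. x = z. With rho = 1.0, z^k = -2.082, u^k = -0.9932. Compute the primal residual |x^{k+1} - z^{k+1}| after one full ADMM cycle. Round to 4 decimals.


ADMM iteration with rho = 1.0, z^k = -2.082, u^k = -0.9932
Step 1: x-update.
Minimize 5*x^2 + 12*x + (1.0/2)*(x + 2.082 - 0.9932)^2
FOC: (2*5 + 1.0)*x = -12 + 1.0*(-2.082 + 0.9932)
x^{k+1} = -1.1899
Step 2: z-update.
Minimize 6*z^2 + 12*z + (1.0/2)*(-1.1899 - z - 0.9932)^2
FOC: (2*6 + 1.0)*z = -12 + 1.0*(-1.1899 - 0.9932)
z^{k+1} = -1.091
Step 3: u-update.
u^{k+1} = -0.9932 - 1.1899 + 1.091 = -1.0921
Step 4: Primal residual = |-1.1899 + 1.091| = 0.0989


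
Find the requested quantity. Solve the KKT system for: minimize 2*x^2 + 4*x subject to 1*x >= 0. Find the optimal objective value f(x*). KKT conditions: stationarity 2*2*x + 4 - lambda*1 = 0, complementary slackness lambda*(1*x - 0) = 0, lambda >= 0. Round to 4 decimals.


Step 1: Try lambda = 0 (constraint inactive).
x_unc = -4/(2*2) = -1.0
Check: 1*-1.0 = -1.0 < 0 -- violated!
Step 2: Constraint must be active: 1*x = 0
x* = 0/1 = 0.0
lambda = (2*2*0.0 + 4)/1 = 4.0
Step 3: Compute optimal value.
f(x*) = 2*0.0^2 + 4*0.0 = 0.0


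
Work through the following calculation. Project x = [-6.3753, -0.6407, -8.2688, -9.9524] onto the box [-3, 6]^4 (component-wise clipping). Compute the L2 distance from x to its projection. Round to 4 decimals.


Project each component onto [-3, 6].
clip(-6.3753) = -3.0, clip(-0.6407) = -0.6407, clip(-8.2688) = -3.0, clip(-9.9524) = -3.0
Projection = [-3.0, -0.6407, -3.0, -3.0]
Squared diffs: [11.3927, 0.0, 27.7603, 48.3359]
Distance = sqrt(87.4889) = 9.3535


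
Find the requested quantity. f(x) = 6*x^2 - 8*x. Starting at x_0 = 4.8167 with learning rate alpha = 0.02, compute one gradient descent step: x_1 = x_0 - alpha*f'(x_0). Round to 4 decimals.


We compute the gradient at x_0 and apply the update.
f'(x) = 12*x - 8
f'(4.8167) = 12*4.8167 - 8 = 49.8004
x_1 = 4.8167 - 0.02*49.8004 = 3.8207


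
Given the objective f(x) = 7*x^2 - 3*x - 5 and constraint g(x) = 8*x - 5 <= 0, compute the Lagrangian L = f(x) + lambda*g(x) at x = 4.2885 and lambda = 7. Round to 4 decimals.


Step 1: Evaluate f(x).
f(4.2885) = 7*4.2885^2 - 3*4.2885 - 5 = 110.8731
Step 2: Evaluate g(x).
g(4.2885) = 8*4.2885 - 5 = 29.308
Step 3: Compute Lagrangian.
L = 110.8731 + 7*29.308 = 316.0291


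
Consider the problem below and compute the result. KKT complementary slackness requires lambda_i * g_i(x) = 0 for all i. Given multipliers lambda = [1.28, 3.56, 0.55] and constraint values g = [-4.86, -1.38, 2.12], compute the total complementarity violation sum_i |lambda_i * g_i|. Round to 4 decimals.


KKT complementary slackness check:
lambda_1 * g_1 = 1.28 * -4.86 = -6.2208
lambda_2 * g_2 = 3.56 * -1.38 = -4.9128
lambda_3 * g_3 = 0.55 * 2.12 = 1.166
Total violation = 6.2208 + 4.9128 + 1.166 = 12.2996


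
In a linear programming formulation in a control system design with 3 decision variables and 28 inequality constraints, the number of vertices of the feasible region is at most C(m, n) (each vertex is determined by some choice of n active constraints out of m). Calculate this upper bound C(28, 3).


Each vertex corresponds to some choice of n active constraints out of m, so the number of vertices is at most C(m, n) = m! / (n!(m-n)!).
m = 28, n = 3
Numerator: 28 * 27 * 26
Denominator: 3! = 6
C(28, 3) = 3276


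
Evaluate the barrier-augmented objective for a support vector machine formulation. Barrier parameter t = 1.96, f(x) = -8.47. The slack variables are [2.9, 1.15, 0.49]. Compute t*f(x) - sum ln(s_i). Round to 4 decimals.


Step 1: Compute log-barrier.
ln values: [1.0647, 0.1398, -0.7133]
phi = -(1.0647 + 0.1398 - 0.7133) = -0.4911
Step 2: Compute augmented objective.
t*f(x) = 1.96*-8.47 = -16.6012
Total = -16.6012 - 0.4911 = -17.0923


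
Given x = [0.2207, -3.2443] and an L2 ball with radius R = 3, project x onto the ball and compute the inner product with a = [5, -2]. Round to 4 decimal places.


Step 1: Compute ||x|| (intermediates to 6 decimals).
||x|| = sqrt(0.2207^2 + (-3.2443)^2) = 3.251798
Step 2: Project.
Since ||x|| > R, scale = R/||x|| = 3/3.251798 = 0.922567, proj(x) = scale * x
proj(x) = [0.203611, -2.993084]
Step 3: Dot product.
a^T * proj(x) = 5*0.203611 - 2*(-2.993084) = 7.0042


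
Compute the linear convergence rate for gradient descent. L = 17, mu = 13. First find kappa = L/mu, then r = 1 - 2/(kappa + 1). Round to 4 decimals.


Step 1: Compute the condition number.
kappa = L/mu = 17/13 = 1.3077
Step 2: Compute the convergence rate.
r = 1 - 2/(kappa + 1) = 1 - 2*mu/(L + mu) = (L - mu)/(L + mu) = 4/30 = 0.1333


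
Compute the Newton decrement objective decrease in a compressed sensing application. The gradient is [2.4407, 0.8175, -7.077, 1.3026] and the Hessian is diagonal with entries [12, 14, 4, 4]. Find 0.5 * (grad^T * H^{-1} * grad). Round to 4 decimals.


Step 1: H is diagonal, so H^(-1) * g = [0.2034, 0.0584, -1.7693, 0.3257].
Step 2: g^T H^(-1) g = sum_i g_i^2 / H_ii
  = (2.4407)^2/12 + (0.8175)^2/14 + (-7.077)^2/4 + (1.3026)^2/4
  = 0.4964 + 0.0477 + 12.521 + 0.4242 = 13.4893
Step 3: Objective decrease = 0.5 * g^T H^(-1) g = 6.7447


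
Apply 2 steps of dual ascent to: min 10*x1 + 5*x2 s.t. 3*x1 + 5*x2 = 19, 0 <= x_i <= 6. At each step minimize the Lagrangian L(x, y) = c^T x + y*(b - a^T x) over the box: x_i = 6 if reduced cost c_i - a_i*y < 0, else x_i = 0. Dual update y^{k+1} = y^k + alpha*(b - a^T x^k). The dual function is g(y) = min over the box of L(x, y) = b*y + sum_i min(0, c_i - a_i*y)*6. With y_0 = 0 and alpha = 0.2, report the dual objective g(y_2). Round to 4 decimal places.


Dual ascent for LP: min 10*x1 + 5*x2, 3*x1 + 5*x2 = 19, 0 <= x_i <= 6
Step 1: y^k = 0.0, reduced costs: (10.0, 5.0)
  x^k = (0.0, 0.0), subgradient = b - a^T x = 19.0
  y^{k+1} = 0.0 + 0.2*19.0 = 3.8
Step 2: y^k = 3.8, reduced costs: (-1.4, -14.0)
  x^k = (6.0, 6.0), subgradient = b - a^T x = -29.0
  y^{k+1} = 3.8 + 0.2*-29.0 = -2.0
Dual objective at y_2 = -2.0: reduced costs (16.0, 15.0), box minimizer x = (0.0, 0.0)
g(y_2) = b*y + (c1 - a1*y)*x1 + (c2 - a2*y)*x2 = 19*(-2.0) + 16.0*0.0 + 15.0*0.0 = -38.0 + 0.0 + 0.0 = -38.0


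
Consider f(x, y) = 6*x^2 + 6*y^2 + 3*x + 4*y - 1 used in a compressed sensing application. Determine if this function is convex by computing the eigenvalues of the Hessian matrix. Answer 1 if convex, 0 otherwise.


The Hessian of f(x,y) = 6*x^2 + 6*y^2 + 3*x + 4*y - 1 is:
H = [[12, 0], [0, 12]]
Trace = 12 + 12 = 24
Determinant = 12*12 - (0)^2 = 144
Discriminant = (24)^2 - 4*144 = 0.0
Eigenvalues: lambda_1 = 12.0, lambda_2 = 12.0
The function is convex.

1


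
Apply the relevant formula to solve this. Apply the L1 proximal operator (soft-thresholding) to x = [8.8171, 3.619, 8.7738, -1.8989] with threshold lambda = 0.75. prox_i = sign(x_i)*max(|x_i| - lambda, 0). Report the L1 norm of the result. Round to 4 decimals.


Soft-thresholding with lambda = 0.75:
prox(8.8171) = sign(8.8171)*max(|8.8171| - 0.75, 0) = 8.0671
prox(3.619) = sign(3.619)*max(|3.619| - 0.75, 0) = 2.869
prox(8.7738) = sign(8.7738)*max(|8.7738| - 0.75, 0) = 8.0238
prox(-1.8989) = sign(-1.8989)*max(|-1.8989| - 0.75, 0) = -1.1489
prox(x) = [8.0671, 2.869, 8.0238, -1.1489]
||prox(x)||_1 = 8.0671 + 2.869 + 8.0238 + 1.1489 = 20.1088


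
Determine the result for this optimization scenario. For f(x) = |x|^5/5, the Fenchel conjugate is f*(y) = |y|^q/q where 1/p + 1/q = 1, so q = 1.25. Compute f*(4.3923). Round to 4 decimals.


The conjugate exponent q satisfies 1/p + 1/q = 1.
p = 5, so q = 5/(5 - 1) = 1.25
|y|^q = 4.3923^1.25 = 6.3587
f*(4.3923) = 6.3587 / 1.25 = 5.0869


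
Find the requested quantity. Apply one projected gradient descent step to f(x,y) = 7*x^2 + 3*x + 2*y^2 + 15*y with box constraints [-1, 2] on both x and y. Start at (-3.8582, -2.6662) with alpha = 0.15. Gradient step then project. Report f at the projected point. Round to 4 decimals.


Step 1: Compute gradient at (-3.8582, -2.6662).
grad_x = 2*7*-3.8582 + 3 = -51.0148
grad_y = 2*2*-2.6662 + 15 = 4.3352
Step 2: Gradient step.
x_raw = -3.8582 - 0.15*-51.0148 = 3.794
y_raw = -2.6662 - 0.15*4.3352 = -3.3165
Step 3: Project onto [-1, 2].
x_proj = clip(3.794) = 2.0
y_proj = clip(-3.3165) = -1.0
Step 4: Evaluate f.
f(2.0, -1.0) = 21.0


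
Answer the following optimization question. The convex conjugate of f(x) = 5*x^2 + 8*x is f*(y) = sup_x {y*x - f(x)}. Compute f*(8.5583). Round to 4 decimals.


f*(y) = sup_x {y*x - a*x^2 - b*x} = sup_x {(y-b)*x - a*x^2}
FOC: (y - b) - 2a*x = 0 => x* = (y - b)/(2a)
x* = (8.5583 - 8)/(2*5) = 0.0558
f*(8.5583) = (y-b)^2/(4a) = (8.5583 - 8)^2/(4*5)
= 0.3117/20 = 0.0156


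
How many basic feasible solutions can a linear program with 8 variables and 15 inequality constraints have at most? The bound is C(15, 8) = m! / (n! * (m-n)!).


Each vertex corresponds to some choice of n active constraints out of m, so the number of vertices is at most C(m, n) = m! / (n!(m-n)!).
m = 15, n = 8
Numerator: 15 * 14 * 13 * 12 * 11 * 10 * 9 * 8
Denominator: 8! = 40320
C(15, 8) = 6435


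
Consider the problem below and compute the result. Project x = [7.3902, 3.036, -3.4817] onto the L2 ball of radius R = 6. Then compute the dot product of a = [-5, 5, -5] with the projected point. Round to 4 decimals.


Step 1: Compute ||x|| (intermediates to 6 decimals).
||x|| = sqrt(7.3902^2 + 3.036^2 + (-3.4817)^2) = 8.715193
Step 2: Project.
Since ||x|| > R, scale = R/||x|| = 6/8.715193 = 0.688453, proj(x) = scale * x
proj(x) = [5.087805, 2.090143, -2.396987]
Step 3: Dot product.
a^T * proj(x) = -5*5.087805 + 5*2.090143 - 5*(-2.396987) = -3.0034


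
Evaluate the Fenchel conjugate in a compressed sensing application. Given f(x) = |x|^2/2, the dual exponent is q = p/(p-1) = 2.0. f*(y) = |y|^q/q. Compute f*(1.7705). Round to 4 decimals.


The conjugate exponent q satisfies 1/p + 1/q = 1.
p = 2, so q = 2/(2 - 1) = 2.0
|y|^q = 1.7705^2.0 = 3.1347
f*(1.7705) = 3.1347 / 2.0 = 1.5673


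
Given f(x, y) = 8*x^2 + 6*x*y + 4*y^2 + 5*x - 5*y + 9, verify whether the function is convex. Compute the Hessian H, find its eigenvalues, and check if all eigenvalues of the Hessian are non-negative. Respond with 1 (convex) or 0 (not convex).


The Hessian of f(x,y) = 8*x^2 + 6*x*y + 4*y^2 + 5*x - 5*y + 9 is:
H = [[16, 6], [6, 8]]
Trace = 16 + 8 = 24
Determinant = 16*8 - (6)^2 = 92
Discriminant = (24)^2 - 4*92 = 208.0
Eigenvalues: lambda_1 = 4.7889, lambda_2 = 19.2111
The function is convex.

1


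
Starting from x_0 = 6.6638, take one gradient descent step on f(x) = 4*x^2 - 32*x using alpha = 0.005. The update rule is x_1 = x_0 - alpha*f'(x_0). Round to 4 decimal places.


We compute the gradient at x_0 and apply the update.
f'(x) = 8*x - 32
f'(6.6638) = 8*6.6638 - 32 = 21.3104
x_1 = 6.6638 - 0.005*21.3104 = 6.5572


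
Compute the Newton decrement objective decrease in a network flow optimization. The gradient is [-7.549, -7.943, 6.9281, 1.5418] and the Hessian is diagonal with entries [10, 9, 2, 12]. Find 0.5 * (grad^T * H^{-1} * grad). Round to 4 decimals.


Step 1: H is diagonal, so H^(-1) * g = [-0.7549, -0.8826, 3.4641, 0.1285].
Step 2: g^T H^(-1) g = sum_i g_i^2 / H_ii
  = (-7.549)^2/10 + (-7.943)^2/9 + (6.9281)^2/2 + (1.5418)^2/12
  = 5.6987 + 7.0101 + 23.9993 + 0.1981 = 36.9063
Step 3: Objective decrease = 0.5 * g^T H^(-1) g = 18.4531


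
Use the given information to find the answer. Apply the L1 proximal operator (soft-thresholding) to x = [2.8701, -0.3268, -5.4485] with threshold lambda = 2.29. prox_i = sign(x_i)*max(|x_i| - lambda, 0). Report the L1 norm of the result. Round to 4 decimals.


Soft-thresholding with lambda = 2.29:
prox(2.8701) = sign(2.8701)*max(|2.8701| - 2.29, 0) = 0.5801
prox(-0.3268) = sign(-0.3268)*max(|-0.3268| - 2.29, 0) = 0.0
prox(-5.4485) = sign(-5.4485)*max(|-5.4485| - 2.29, 0) = -3.1585
prox(x) = [0.5801, 0.0, -3.1585]
||prox(x)||_1 = 0.5801 + 0.0 + 3.1585 = 3.7386


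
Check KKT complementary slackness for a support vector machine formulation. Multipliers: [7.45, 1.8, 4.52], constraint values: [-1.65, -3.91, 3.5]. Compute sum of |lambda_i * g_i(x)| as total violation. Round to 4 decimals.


KKT complementary slackness check:
lambda_1 * g_1 = 7.45 * -1.65 = -12.2925
lambda_2 * g_2 = 1.8 * -3.91 = -7.038
lambda_3 * g_3 = 4.52 * 3.5 = 15.82
Total violation = 12.2925 + 7.038 + 15.82 = 35.1505


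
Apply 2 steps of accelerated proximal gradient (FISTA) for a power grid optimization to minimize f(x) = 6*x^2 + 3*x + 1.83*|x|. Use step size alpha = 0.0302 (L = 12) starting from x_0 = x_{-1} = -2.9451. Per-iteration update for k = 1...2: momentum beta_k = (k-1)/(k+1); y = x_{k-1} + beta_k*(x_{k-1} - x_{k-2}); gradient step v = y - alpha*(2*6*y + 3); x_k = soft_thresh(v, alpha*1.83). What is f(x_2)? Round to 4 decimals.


FISTA on f(x) = 6*x^2 + 3*x + 1.83*|x|
L = 12, alpha = 0.0302
Iteration 1: beta = 0.0, y = -2.9451 + 0.0*(-2.9451 + 2.9451) = -2.9451
  grad(y) = -32.3412, v = y - alpha*grad = -1.9684
  prox(v) = soft_thresh(-1.9684, 0.0553) = -1.9131
Iteration 2: beta = 0.3333, y = -1.9131 + 0.3333*(-1.9131 + 2.9451) = -1.5691
  grad(y) = -15.8297, v = y - alpha*grad = -1.0911
  prox(v) = soft_thresh(-1.0911, 0.0553) = -1.0358
f(x_2) = 6*(-1.0358)^2 + 3*(-1.0358) + 1.83*|-1.0358| = 5.2256


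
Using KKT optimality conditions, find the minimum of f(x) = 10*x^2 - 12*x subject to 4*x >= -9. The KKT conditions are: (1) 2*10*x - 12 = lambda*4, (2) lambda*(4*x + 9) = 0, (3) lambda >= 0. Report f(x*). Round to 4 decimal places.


Step 1: Try lambda = 0 (constraint inactive).
Stationarity: 2*10*x - 12 = 0
x* = 12/(2*10) = 0.6
Check constraint: 4*0.6 = 2.4 >= -9 -- satisfied.
Step 2: Compute optimal value.
f(x*) = 10*0.6^2 - 12*0.6 = -3.6


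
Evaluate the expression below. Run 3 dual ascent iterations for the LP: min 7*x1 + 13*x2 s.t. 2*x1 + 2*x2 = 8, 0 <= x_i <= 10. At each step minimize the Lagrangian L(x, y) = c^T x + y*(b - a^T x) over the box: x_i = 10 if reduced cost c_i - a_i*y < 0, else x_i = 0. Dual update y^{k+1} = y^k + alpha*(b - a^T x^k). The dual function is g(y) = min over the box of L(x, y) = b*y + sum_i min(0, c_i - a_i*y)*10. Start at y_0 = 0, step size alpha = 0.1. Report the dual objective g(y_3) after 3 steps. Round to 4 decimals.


Dual ascent for LP: min 7*x1 + 13*x2, 2*x1 + 2*x2 = 8, 0 <= x_i <= 10
Step 1: y^k = 0.0, reduced costs: (7.0, 13.0)
  x^k = (0.0, 0.0), subgradient = b - a^T x = 8.0
  y^{k+1} = 0.0 + 0.1*8.0 = 0.8
Step 2: y^k = 0.8, reduced costs: (5.4, 11.4)
  x^k = (0.0, 0.0), subgradient = b - a^T x = 8.0
  y^{k+1} = 0.8 + 0.1*8.0 = 1.6
Step 3: y^k = 1.6, reduced costs: (3.8, 9.8)
  x^k = (0.0, 0.0), subgradient = b - a^T x = 8.0
  y^{k+1} = 1.6 + 0.1*8.0 = 2.4
Dual objective at y_3 = 2.4: reduced costs (2.2, 8.2), box minimizer x = (0.0, 0.0)
g(y_3) = b*y + (c1 - a1*y)*x1 + (c2 - a2*y)*x2 = 8*2.4 + 2.2*0.0 + 8.2*0.0 = 19.2 + 0.0 + 0.0 = 19.2


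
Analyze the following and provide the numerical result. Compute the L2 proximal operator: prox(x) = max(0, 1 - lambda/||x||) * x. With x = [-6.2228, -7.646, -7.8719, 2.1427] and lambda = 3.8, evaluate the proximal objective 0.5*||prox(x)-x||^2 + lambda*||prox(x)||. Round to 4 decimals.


Step 1: Compute ||x||.
||x|| = 12.7962
Step 2: Compute scaling factor.
scale = max(0, 1 - 3.8/12.7962) = 0.703
Step 3: prox(x) = [-4.3749, -5.3754, -5.5342, 1.5064]
||prox(x)|| = 8.9962
Step 4: Proximal objective.
0.5*||prox-x||^2 = 7.22
lambda*||prox|| = 34.1856
Total = 41.4055


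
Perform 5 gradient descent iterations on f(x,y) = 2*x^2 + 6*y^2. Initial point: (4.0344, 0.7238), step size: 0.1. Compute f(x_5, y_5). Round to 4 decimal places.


Gradient descent on f(x,y) = 2*x^2 + 6*y^2.
Starting point: (4.0344, 0.7238), alpha = 0.1
Step 1: grad_x = 2*2*4.0344 = 16.1376, grad_y = 2*6*0.7238 = 8.6856
  x_1 = 4.0344 - 0.1*16.1376 = 2.4206
  y_1 = 0.7238 - 0.1*8.6856 = -0.1448
Step 2: grad_x = 2*2*2.4206 = 9.6826, grad_y = 2*6*-0.1448 = -1.7371
  x_2 = 2.4206 - 0.1*9.6826 = 1.4524
  y_2 = -0.1448 - 0.1*-1.7371 = 0.029
Step 3: grad_x = 2*2*1.4524 = 5.8095, grad_y = 2*6*0.029 = 0.3474
  x_3 = 1.4524 - 0.1*5.8095 = 0.8714
  y_3 = 0.029 - 0.1*0.3474 = -0.0058
Step 4: grad_x = 2*2*0.8714 = 3.4857, grad_y = 2*6*-0.0058 = -0.0695
  x_4 = 0.8714 - 0.1*3.4857 = 0.5229
  y_4 = -0.0058 - 0.1*-0.0695 = 0.0012
Step 5: grad_x = 2*2*0.5229 = 2.0914, grad_y = 2*6*0.0012 = 0.0139
  x_5 = 0.5229 - 0.1*2.0914 = 0.3137
  y_5 = 0.0012 - 0.1*0.0139 = -0.0002
f(0.3137, -0.0002) = 2*0.3137^2 + 6*(-0.0002)^2 = 0.1968


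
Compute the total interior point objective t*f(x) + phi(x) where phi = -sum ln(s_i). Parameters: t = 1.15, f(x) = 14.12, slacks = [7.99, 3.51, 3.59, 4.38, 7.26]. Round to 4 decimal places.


Step 1: Compute log-barrier.
ln values: [2.0782, 1.2556, 1.2782, 1.477, 1.9824]
phi = -(2.0782 + 1.2556 + 1.2782 + 1.477 + 1.9824) = -8.0714
Step 2: Compute augmented objective.
t*f(x) = 1.15*14.12 = 16.238
Total = 16.238 - 8.0714 = 8.1666


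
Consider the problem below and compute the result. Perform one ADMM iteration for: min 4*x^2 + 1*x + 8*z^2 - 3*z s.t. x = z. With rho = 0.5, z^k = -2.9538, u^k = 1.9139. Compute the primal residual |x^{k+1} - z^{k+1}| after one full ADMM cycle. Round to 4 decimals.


ADMM iteration with rho = 0.5, z^k = -2.9538, u^k = 1.9139
Step 1: x-update.
Minimize 4*x^2 + 1*x + (0.5/2)*(x + 2.9538 + 1.9139)^2
FOC: (2*4 + 0.5)*x = -1 + 0.5*(-2.9538 - 1.9139)
x^{k+1} = -0.404
Step 2: z-update.
Minimize 8*z^2 - 3*z + (0.5/2)*(-0.404 - z + 1.9139)^2
FOC: (2*8 + 0.5)*z = 3 + 0.5*(-0.404 + 1.9139)
z^{k+1} = 0.2276
Step 3: u-update.
u^{k+1} = 1.9139 - 0.404 - 0.2276 = 1.2823
Step 4: Primal residual = |-0.404 - 0.2276| = 0.6316


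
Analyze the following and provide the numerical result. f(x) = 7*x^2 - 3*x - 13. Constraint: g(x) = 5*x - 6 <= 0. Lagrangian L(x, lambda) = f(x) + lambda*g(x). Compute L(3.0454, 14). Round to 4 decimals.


Step 1: Evaluate f(x).
f(3.0454) = 7*3.0454^2 - 3*3.0454 - 13 = 42.785
Step 2: Evaluate g(x).
g(3.0454) = 5*3.0454 - 6 = 9.227
Step 3: Compute Lagrangian.
L = 42.785 + 14*9.227 = 171.963


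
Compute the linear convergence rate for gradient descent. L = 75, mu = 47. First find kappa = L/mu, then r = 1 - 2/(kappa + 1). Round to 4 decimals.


Step 1: Compute the condition number.
kappa = L/mu = 75/47 = 1.5957
Step 2: Compute the convergence rate.
r = 1 - 2/(kappa + 1) = 1 - 2*mu/(L + mu) = (L - mu)/(L + mu) = 28/122 = 0.2295


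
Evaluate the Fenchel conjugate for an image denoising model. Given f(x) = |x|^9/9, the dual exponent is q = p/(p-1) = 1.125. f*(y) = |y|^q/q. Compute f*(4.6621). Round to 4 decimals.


The conjugate exponent q satisfies 1/p + 1/q = 1.
p = 9, so q = 9/(9 - 1) = 1.125
|y|^q = 4.6621^1.125 = 5.6514
f*(4.6621) = 5.6514 / 1.125 = 5.0234


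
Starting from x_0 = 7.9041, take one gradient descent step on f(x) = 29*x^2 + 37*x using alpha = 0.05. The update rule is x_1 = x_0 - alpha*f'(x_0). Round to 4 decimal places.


We compute the gradient at x_0 and apply the update.
f'(x) = 58*x + 37
f'(7.9041) = 58*7.9041 + 37 = 495.4378
x_1 = 7.9041 - 0.05*495.4378 = -16.8678
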